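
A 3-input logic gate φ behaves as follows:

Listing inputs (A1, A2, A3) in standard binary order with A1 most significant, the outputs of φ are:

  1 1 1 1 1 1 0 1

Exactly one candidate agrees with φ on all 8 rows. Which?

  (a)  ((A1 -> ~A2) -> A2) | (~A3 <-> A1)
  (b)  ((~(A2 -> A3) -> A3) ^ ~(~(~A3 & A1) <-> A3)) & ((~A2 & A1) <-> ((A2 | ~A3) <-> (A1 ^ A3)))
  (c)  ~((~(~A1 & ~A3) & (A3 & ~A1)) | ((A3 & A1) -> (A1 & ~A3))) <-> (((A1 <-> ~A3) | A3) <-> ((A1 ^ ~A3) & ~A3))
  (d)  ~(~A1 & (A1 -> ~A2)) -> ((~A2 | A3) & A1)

(a) fails at (0,0,0): the formula yields 0, φ is 1.
(b) fails at (0,0,0): the formula yields 0, φ is 1.
(c) fails at (1,0,1): the formula yields 0, φ is 1.
That leaves (d). Evaluating it on every row reproduces the table of φ exactly.

d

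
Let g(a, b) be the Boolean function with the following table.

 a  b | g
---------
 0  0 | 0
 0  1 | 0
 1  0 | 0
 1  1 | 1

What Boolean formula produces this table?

The output is 1 only when every input is 1 — the AND of all inputs.

g(a, b) = a AND b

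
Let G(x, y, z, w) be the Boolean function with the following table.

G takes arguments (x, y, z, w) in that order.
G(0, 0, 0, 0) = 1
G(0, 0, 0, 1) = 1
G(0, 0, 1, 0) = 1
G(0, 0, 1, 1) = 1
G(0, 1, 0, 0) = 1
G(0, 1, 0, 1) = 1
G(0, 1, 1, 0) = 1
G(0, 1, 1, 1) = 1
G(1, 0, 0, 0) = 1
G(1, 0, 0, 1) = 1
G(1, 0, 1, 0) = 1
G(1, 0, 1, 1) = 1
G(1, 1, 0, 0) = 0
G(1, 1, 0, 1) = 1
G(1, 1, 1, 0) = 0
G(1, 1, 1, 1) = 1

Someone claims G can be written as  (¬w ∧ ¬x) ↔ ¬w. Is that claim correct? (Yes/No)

No

Check the formula against G row by row:
  x=0, y=0, z=0, w=0: formula gives 1, G = 1 ✓
  x=0, y=0, z=0, w=1: formula gives 1, G = 1 ✓
  x=0, y=0, z=1, w=0: formula gives 1, G = 1 ✓
  x=0, y=0, z=1, w=1: formula gives 1, G = 1 ✓
  …
  x=1, y=0, z=0, w=0: formula gives 0, but G = 1 ✗
A single disagreement suffices: at (1,0,0,0) they differ, so the formula does not compute G.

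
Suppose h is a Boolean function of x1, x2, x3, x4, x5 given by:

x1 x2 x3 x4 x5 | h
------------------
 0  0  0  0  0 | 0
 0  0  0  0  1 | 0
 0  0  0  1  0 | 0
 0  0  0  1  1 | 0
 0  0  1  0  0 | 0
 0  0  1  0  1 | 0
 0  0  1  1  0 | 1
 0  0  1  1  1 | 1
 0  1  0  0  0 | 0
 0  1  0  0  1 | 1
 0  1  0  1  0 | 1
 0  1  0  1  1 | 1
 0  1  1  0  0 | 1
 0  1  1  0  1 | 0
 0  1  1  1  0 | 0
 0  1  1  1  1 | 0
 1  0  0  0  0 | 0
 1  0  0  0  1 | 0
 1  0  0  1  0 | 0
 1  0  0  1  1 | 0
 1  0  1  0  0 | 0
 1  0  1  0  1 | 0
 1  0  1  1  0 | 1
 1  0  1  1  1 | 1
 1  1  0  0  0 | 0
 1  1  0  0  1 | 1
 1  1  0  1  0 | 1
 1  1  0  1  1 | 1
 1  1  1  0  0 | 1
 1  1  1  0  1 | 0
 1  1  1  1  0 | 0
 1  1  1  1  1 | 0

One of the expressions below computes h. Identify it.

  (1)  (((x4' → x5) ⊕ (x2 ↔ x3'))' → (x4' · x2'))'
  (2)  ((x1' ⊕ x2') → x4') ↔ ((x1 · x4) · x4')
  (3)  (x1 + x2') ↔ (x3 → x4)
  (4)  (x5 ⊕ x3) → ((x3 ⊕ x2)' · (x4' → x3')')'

(2) disagrees with h on (0,0,1,1,0) (formula → 0, table → 1); rule it out.
(3) disagrees with h on (0,0,0,0,0) (formula → 1, table → 0); rule it out.
(4) disagrees with h on (0,0,0,0,0) (formula → 1, table → 0); rule it out.
That leaves (1). Evaluating it on every row reproduces the table of h exactly.

1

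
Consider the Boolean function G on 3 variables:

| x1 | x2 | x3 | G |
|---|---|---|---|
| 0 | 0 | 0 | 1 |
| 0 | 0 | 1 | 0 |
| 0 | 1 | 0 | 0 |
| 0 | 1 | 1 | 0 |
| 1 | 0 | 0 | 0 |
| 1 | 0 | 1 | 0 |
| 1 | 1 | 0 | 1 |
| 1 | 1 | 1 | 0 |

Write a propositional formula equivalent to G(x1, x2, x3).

Collect the rows where G=1 — (0,0,0), (1,1,0) — and write one minterm per row: ¬x1·¬x2·¬x3, x1·x2·¬x3. Their union (logical OR) reproduces the table exactly.

G(x1, x2, x3) = ((~x1 & ~x2) & ~x3) | ((x1 & x2) & ~x3)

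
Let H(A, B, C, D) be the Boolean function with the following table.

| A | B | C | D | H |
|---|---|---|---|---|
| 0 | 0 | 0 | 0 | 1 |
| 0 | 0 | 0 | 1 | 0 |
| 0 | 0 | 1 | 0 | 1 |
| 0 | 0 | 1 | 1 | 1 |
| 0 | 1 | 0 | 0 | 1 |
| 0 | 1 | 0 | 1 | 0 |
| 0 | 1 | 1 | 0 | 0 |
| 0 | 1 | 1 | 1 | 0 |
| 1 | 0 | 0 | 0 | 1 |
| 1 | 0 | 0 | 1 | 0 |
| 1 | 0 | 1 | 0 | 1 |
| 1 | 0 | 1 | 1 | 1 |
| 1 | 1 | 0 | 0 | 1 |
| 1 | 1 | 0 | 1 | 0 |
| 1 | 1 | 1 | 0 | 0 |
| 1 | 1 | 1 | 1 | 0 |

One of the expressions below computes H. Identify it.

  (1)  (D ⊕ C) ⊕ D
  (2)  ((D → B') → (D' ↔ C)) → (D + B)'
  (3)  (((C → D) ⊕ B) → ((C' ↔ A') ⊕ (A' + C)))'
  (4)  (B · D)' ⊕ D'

2

(1): at (0,0,0,0) it gives 0, but H = 1 — eliminated.
(3): at (0,0,0,1) it gives 1, but H = 0 — eliminated.
(4): at (0,0,0,0) it gives 0, but H = 1 — eliminated.
(2) is the remaining candidate, and it agrees with H on all 16 inputs.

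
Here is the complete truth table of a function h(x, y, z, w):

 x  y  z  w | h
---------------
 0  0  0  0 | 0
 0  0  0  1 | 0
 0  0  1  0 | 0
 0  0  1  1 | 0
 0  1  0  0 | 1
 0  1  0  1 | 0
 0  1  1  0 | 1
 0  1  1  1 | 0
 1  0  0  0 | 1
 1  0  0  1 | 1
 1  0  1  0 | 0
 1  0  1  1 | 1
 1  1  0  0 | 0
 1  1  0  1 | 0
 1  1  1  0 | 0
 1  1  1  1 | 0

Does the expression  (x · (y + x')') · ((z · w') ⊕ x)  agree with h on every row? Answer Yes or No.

No

Check the formula against h row by row:
  x=0, y=0, z=0, w=0: formula gives 0, h = 0 ✓
  x=0, y=0, z=0, w=1: formula gives 0, h = 0 ✓
  x=0, y=0, z=1, w=0: formula gives 0, h = 0 ✓
  x=0, y=0, z=1, w=1: formula gives 0, h = 0 ✓
  x=0, y=1, z=0, w=0: formula gives 0, but h = 1 ✗
Since they disagree at (0,1,0,0), the expression is not a correct formula for h.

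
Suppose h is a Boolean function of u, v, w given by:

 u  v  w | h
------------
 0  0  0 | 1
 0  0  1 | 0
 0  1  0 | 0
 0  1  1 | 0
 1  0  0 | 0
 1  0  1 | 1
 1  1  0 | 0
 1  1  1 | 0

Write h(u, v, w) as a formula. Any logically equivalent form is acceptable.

Collect the rows where h=1 — (0,0,0), (1,0,1) — and write one minterm per row: ¬u·¬v·¬w, u·¬v·w. Their union (logical OR) reproduces the table exactly.

h(u, v, w) = ((not u and not v) and not w) or ((u and not v) and w)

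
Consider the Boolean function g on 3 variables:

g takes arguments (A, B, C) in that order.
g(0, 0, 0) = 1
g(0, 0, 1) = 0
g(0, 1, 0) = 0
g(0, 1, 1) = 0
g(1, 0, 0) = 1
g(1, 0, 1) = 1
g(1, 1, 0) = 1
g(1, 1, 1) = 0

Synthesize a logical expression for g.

Collect the rows where g=1 — (0,0,0), (1,0,0), (1,0,1), (1,1,0) — and write one minterm per row: ¬A·¬B·¬C, A·¬B·¬C, A·¬B·C, A·B·¬C. Their union (logical OR) reproduces the table exactly.

g(A, B, C) = ((((¬A ∧ ¬B) ∧ ¬C) ∨ ((A ∧ ¬B) ∧ ¬C)) ∨ ((A ∧ ¬B) ∧ C)) ∨ ((A ∧ B) ∧ ¬C)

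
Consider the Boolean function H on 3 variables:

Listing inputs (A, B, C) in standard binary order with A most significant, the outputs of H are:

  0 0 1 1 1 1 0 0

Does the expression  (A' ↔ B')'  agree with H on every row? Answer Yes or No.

Test each input against both H and the formula:
  A=0, B=0, C=0: formula gives 0, H = 0 ✓
  A=0, B=0, C=1: formula gives 0, H = 0 ✓
  A=0, B=1, C=0: formula gives 1, H = 1 ✓
  A=0, B=1, C=1: formula gives 1, H = 1 ✓
  A=1, B=0, C=0: formula gives 1, H = 1 ✓
  …and likewise for the remaining 3 rows.
No disagreement on any input; they are logically equivalent.

Yes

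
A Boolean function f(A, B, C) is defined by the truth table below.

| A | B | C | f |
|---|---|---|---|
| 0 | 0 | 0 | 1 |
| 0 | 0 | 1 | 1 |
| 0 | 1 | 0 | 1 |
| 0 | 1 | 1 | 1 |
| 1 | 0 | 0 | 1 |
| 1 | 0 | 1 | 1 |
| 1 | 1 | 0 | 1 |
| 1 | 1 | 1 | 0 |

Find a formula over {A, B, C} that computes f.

Only row (1,1,1) gives 0. So f is 1 everywhere except there — the complement of the minterm A·B·C.

f(A, B, C) = ¬((A ∧ B) ∧ C)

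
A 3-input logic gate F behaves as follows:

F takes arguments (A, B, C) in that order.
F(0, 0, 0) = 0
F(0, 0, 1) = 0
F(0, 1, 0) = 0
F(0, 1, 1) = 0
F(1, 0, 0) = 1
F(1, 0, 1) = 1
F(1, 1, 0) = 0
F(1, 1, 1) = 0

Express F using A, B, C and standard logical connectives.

Collect the rows where F=1 — (1,0,0), (1,0,1) — and write one minterm per row: A·¬B·¬C, A·¬B·C. Their union (logical OR) reproduces the table exactly.

F(A, B, C) = ((A & ~B) & ~C) | ((A & ~B) & C)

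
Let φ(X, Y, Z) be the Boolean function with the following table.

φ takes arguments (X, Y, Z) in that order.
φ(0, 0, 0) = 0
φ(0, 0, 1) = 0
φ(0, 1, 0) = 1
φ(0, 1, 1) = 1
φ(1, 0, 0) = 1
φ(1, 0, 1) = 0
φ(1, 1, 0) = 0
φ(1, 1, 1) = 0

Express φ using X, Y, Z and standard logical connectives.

φ=1 on 3 inputs: (0,1,0), (0,1,1), (1,0,0). Reading each as a conjunction of literals (¬X·Y·¬Z, ¬X·Y·Z, X·¬Y·¬Z) and taking the OR gives the canonical DNF.

φ(X, Y, Z) = (((¬X ∧ Y) ∧ ¬Z) ∨ ((¬X ∧ Y) ∧ Z)) ∨ ((X ∧ ¬Y) ∧ ¬Z)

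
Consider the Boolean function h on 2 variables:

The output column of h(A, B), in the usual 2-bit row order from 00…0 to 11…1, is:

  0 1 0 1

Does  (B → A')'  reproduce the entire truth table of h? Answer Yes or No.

No

Check the formula against h row by row:
  A=0, B=0: formula gives 0, h = 0 ✓
  A=0, B=1: formula gives 0, but h = 1 ✗
A single disagreement suffices: at (0,1) they differ, so the formula does not compute h.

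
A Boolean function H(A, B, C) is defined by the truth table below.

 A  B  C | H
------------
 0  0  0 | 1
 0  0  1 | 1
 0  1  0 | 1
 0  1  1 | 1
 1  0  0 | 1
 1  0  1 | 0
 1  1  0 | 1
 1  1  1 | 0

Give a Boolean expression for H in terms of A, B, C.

There are just 2 zero rows: (1,0,1), (1,1,1). Their minterms are A·¬B·C, A·B·C; the OR of those covers precisely the 0-outputs, and negating it yields H.

H(A, B, C) = ~(((A & ~B) & C) | ((A & B) & C))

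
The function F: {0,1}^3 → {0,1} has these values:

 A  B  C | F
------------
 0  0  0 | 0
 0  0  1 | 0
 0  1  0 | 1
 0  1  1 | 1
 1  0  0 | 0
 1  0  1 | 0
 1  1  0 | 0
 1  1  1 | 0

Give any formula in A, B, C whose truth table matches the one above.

The 1-rows are (0,1,0), (0,1,1). Each contributes one minterm — ¬A·B·¬C; ¬A·B·C — and their disjunction is a sum-of-products form of F.

F(A, B, C) = ((A' · B) · C') + ((A' · B) · C)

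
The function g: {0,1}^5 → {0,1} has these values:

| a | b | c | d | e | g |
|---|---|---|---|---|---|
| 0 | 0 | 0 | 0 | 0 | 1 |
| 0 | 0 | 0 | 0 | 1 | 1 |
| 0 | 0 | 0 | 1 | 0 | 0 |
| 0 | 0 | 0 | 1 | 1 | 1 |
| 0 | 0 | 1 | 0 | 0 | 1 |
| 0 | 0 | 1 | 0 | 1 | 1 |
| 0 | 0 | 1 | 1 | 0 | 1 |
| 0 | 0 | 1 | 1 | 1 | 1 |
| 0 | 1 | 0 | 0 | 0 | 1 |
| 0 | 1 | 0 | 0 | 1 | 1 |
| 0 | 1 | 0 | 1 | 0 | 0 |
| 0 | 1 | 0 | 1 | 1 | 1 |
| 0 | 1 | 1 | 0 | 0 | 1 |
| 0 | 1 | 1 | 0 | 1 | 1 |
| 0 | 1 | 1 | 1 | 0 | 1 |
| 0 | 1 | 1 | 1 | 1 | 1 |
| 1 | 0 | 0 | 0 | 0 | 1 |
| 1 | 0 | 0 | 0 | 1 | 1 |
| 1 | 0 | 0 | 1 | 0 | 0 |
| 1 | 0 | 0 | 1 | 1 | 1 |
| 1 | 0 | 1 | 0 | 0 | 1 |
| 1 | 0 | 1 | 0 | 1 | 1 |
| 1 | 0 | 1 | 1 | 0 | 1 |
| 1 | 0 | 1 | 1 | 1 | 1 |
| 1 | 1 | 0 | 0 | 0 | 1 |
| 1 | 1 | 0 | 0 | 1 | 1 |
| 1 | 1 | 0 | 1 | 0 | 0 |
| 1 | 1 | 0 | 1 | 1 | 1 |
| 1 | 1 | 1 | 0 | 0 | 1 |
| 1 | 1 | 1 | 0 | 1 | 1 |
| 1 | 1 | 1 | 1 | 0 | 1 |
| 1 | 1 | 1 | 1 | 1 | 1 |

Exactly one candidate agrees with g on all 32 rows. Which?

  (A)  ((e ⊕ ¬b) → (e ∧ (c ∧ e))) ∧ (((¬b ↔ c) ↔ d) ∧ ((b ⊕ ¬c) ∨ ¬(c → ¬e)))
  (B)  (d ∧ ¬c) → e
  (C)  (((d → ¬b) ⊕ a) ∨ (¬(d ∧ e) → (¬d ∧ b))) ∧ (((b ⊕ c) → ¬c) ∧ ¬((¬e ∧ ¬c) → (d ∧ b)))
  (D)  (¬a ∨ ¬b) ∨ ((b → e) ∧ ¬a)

B

(A) fails at (0,0,0,0,0): the formula yields 0, g is 1.
(C) fails at (0,0,0,0,1): the formula yields 0, g is 1.
(D) fails at (0,0,0,1,0): the formula yields 1, g is 0.
(B) is the remaining candidate, and it agrees with g on all 32 inputs.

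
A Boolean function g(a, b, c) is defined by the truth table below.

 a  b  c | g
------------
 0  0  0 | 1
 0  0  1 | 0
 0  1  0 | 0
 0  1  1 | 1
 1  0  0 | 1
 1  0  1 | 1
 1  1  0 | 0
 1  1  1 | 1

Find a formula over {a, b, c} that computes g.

There are just 3 zero rows: (0,0,1), (0,1,0), (1,1,0). Their minterms are ¬a·¬b·c, ¬a·b·¬c, a·b·¬c; the OR of those covers precisely the 0-outputs, and negating it yields g.

g(a, b, c) = ((((a' · b') · c) + ((a' · b) · c')) + ((a · b) · c'))'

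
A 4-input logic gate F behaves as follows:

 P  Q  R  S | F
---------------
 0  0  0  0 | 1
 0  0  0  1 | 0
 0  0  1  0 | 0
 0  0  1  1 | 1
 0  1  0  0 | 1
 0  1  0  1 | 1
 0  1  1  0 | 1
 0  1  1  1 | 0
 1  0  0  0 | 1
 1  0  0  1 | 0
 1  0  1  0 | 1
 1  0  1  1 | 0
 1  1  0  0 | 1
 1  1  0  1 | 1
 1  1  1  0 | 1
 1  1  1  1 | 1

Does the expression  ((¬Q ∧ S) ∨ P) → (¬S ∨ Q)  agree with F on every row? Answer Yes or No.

No

Check the formula against F row by row:
  P=0, Q=0, R=0, S=0: formula gives 1, F = 1 ✓
  P=0, Q=0, R=0, S=1: formula gives 0, F = 0 ✓
  P=0, Q=0, R=1, S=0: formula gives 1, but F = 0 ✗
Row (0,0,1,0) is a counterexample, so the formula is not equivalent to F.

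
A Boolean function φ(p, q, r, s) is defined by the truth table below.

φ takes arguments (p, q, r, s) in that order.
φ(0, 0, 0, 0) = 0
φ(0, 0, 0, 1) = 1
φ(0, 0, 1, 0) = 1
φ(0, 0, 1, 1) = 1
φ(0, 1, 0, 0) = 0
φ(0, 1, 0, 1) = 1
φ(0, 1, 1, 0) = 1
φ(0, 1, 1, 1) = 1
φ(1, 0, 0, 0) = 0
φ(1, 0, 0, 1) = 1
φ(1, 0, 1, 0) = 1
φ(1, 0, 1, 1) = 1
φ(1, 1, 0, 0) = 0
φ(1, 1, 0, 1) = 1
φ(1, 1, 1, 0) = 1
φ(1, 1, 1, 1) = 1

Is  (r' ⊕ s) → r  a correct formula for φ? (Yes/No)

Yes

Evaluate (r' ⊕ s) → r on each row and compare to φ:
  p=0, q=0, r=0, s=0: formula gives 0, φ = 0 ✓
  p=0, q=0, r=0, s=1: formula gives 1, φ = 1 ✓
  p=0, q=0, r=1, s=0: formula gives 1, φ = 1 ✓
  p=0, q=0, r=1, s=1: formula gives 1, φ = 1 ✓
  … (the remaining 12 rows also agree.)
No disagreement on any input; they are logically equivalent.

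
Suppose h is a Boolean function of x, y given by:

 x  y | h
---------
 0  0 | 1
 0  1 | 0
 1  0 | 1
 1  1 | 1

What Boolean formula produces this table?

h(x, y) = ~(~x & y)

h is 0 on exactly one input, (0,1), whose minterm is ¬x·y. So h is the negation of that single conjunction.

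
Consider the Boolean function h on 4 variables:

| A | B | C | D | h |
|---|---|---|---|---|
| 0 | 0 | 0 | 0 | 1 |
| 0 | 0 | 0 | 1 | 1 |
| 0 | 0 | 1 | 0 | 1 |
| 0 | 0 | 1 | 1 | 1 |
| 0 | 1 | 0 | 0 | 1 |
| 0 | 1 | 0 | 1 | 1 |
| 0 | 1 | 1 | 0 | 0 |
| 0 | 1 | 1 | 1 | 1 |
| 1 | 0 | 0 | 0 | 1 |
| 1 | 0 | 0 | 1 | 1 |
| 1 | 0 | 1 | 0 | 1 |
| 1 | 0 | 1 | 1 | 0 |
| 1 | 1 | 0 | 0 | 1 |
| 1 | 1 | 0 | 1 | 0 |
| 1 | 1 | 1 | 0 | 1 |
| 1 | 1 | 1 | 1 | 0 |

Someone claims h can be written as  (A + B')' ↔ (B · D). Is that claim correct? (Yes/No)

Evaluate (A + B')' ↔ (B · D) on each row and compare to h:
  A=0, B=0, C=0, D=0: formula gives 1, h = 1 ✓
  A=0, B=0, C=0, D=1: formula gives 1, h = 1 ✓
  A=0, B=0, C=1, D=0: formula gives 1, h = 1 ✓
  A=0, B=0, C=1, D=1: formula gives 1, h = 1 ✓
  A=0, B=1, C=0, D=0: formula gives 0, but h = 1 ✗
Since they disagree at (0,1,0,0), the expression is not a correct formula for h.

No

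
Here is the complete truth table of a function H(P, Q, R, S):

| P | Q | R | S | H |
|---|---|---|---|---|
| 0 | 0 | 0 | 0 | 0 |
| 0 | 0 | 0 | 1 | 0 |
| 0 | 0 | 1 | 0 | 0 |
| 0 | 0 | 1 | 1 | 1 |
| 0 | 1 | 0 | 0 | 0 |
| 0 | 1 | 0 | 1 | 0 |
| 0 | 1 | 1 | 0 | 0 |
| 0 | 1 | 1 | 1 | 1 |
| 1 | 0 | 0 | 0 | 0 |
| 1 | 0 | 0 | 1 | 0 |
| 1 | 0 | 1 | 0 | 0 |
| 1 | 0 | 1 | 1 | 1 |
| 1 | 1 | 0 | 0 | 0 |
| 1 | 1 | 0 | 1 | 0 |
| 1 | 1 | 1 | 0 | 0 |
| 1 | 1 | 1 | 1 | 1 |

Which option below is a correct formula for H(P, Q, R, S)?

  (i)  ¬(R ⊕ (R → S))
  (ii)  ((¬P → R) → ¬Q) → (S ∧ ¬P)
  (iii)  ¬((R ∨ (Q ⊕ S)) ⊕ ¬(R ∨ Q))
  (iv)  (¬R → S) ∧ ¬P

i

(ii) fails at (0,0,0,1): the formula yields 1, H is 0.
(iii) fails at (0,0,0,1): the formula yields 1, H is 0.
(iv) fails at (0,0,0,1): the formula yields 1, H is 0.
(i) is the remaining candidate, and it agrees with H on all 16 inputs.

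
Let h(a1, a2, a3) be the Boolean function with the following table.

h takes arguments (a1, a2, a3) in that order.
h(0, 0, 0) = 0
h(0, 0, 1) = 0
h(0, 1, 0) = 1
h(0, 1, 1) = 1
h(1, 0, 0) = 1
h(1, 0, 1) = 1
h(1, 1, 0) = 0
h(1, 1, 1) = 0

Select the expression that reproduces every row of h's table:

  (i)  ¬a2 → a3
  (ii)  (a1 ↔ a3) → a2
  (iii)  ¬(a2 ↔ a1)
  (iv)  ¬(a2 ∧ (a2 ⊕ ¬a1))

iii

(i) disagrees with h on (0,0,1) (formula → 1, table → 0); rule it out.
(ii) disagrees with h on (0,0,1) (formula → 1, table → 0); rule it out.
(iv) disagrees with h on (0,0,0) (formula → 1, table → 0); rule it out.
Only (iii) survives; checking it on all 8 rows confirms it matches h.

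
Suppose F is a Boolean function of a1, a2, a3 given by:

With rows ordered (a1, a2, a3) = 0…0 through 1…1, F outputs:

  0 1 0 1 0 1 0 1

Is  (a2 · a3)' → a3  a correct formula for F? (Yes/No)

Yes

Test each input against both F and the formula:
  a1=0, a2=0, a3=0: formula gives 0, F = 0 ✓
  a1=0, a2=0, a3=1: formula gives 1, F = 1 ✓
  a1=0, a2=1, a3=0: formula gives 0, F = 0 ✓
  a1=0, a2=1, a3=1: formula gives 1, F = 1 ✓
  a1=1, a2=0, a3=0: formula gives 0, F = 0 ✓
  …and likewise for the remaining 3 rows.
All 8 rows match — the expression computes F exactly.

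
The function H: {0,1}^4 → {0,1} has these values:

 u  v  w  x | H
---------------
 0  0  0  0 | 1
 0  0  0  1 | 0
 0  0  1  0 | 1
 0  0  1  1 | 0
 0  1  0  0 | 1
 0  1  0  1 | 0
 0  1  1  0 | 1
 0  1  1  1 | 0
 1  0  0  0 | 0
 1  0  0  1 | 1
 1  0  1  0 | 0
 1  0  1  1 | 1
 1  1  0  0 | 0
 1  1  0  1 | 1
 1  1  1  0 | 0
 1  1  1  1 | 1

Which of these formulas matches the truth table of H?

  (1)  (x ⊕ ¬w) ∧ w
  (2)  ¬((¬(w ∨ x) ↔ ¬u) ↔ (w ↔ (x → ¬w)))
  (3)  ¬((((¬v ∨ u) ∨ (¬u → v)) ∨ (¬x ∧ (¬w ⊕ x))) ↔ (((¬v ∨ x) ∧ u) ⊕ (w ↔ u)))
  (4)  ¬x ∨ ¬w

(1): at (0,0,0,0) it gives 0, but H = 1 — eliminated.
(3): at (0,0,0,0) it gives 0, but H = 1 — eliminated.
(4): at (0,0,0,1) it gives 1, but H = 0 — eliminated.
(2) is the remaining candidate, and it agrees with H on all 16 inputs.

2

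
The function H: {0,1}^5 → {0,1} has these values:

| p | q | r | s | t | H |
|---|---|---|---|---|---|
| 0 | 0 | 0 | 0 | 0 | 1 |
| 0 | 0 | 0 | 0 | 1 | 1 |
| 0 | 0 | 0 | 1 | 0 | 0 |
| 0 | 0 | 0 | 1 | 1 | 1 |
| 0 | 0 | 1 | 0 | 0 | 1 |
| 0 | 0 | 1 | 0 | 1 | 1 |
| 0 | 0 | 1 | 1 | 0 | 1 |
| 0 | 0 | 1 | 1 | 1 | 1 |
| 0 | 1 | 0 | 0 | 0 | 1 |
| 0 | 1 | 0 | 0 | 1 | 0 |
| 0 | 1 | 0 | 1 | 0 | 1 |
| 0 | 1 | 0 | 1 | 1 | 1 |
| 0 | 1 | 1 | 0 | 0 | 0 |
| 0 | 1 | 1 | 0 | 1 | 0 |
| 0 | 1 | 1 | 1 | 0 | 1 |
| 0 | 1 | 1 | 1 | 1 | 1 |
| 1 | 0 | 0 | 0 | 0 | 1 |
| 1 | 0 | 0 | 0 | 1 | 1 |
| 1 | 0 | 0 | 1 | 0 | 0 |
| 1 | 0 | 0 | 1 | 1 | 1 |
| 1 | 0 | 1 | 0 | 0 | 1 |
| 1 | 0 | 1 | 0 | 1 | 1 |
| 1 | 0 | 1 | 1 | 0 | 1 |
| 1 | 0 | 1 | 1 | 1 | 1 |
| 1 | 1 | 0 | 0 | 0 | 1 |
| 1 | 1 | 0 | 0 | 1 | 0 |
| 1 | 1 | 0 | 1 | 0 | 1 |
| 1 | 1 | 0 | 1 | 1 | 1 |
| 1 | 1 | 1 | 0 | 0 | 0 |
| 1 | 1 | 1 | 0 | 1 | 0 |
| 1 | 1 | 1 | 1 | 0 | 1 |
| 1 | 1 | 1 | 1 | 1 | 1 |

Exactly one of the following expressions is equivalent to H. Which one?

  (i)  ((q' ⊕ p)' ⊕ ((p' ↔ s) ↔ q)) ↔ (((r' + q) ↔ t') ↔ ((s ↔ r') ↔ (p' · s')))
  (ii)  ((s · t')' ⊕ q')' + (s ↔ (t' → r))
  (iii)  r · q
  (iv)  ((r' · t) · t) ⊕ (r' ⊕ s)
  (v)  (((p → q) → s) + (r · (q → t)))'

(i): at (0,0,0,0,0) it gives 0, but H = 1 — eliminated.
(iii): at (0,0,0,0,0) it gives 0, but H = 1 — eliminated.
(iv): at (0,0,0,0,1) it gives 0, but H = 1 — eliminated.
(v): at (0,0,0,1,1) it gives 0, but H = 1 — eliminated.
That leaves (ii). Evaluating it on every row reproduces the table of H exactly.

ii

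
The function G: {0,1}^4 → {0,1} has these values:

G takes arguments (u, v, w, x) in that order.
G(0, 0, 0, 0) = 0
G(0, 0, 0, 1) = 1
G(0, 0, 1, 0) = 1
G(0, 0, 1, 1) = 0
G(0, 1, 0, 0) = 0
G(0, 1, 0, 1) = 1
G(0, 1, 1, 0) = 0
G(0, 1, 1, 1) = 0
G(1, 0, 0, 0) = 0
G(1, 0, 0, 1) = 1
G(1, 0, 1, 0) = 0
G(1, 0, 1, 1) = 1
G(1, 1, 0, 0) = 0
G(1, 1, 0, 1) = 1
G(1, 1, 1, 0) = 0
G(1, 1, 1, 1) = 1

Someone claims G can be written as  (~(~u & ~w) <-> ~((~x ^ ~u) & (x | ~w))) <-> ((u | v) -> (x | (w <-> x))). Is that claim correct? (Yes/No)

Yes

Test each input against both G and the formula:
  u=0, v=0, w=0, x=0: formula gives 0, G = 0 ✓
  u=0, v=0, w=0, x=1: formula gives 1, G = 1 ✓
  u=0, v=0, w=1, x=0: formula gives 1, G = 1 ✓
  u=0, v=0, w=1, x=1: formula gives 0, G = 0 ✓
  …and likewise for the remaining 12 rows.
All 16 rows match — the expression computes G exactly.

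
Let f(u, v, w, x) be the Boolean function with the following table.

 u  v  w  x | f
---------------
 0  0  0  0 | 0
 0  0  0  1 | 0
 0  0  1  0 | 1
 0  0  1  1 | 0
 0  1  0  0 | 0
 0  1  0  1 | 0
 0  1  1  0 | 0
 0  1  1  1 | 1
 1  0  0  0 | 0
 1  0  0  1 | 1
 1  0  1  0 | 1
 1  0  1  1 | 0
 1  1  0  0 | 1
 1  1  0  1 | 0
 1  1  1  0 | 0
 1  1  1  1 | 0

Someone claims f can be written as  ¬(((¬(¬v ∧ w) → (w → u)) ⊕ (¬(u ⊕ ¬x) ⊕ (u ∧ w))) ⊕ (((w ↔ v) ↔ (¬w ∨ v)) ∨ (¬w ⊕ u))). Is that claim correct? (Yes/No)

Evaluate ¬(((¬(¬v ∧ w) → (w → u)) ⊕ (¬(u ⊕ ¬x) ⊕ (u ∧ w))) ⊕ (((w ↔ v) ↔ (¬w ∨ v)) ∨ (¬w ⊕ u))) on each row and compare to f:
  u=0, v=0, w=0, x=0: formula gives 1, but f = 0 ✗
A single disagreement suffices: at (0,0,0,0) they differ, so the formula does not compute f.

No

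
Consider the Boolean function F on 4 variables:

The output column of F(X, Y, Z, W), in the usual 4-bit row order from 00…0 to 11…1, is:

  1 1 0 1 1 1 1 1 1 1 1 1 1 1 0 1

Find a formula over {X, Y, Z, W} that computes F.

F(X, Y, Z, W) = ~((((~X & ~Y) & Z) & ~W) | (((X & Y) & Z) & ~W))

The 0-rows are (0,0,1,0), (1,1,1,0). Take each as a conjunction (¬X·¬Y·Z·¬W, X·Y·Z·¬W), form their disjunction, and complement — that gives a formula that is 1 everywhere F is.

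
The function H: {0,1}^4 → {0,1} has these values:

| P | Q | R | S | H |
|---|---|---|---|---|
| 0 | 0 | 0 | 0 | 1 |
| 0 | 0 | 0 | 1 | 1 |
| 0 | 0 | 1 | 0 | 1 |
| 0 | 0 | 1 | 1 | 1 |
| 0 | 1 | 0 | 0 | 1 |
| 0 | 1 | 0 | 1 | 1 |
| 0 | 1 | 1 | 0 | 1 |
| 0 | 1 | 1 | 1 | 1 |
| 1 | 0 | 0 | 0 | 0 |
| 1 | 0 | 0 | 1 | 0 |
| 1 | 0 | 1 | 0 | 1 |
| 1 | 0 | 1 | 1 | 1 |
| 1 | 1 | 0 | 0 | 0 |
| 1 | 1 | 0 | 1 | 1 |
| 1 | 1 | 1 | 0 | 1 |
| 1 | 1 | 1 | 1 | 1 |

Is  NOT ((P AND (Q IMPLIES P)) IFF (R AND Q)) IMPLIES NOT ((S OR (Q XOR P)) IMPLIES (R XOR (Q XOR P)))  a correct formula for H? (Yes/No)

Check the formula against H row by row:
  P=0, Q=0, R=0, S=0: formula gives 1, H = 1 ✓
  P=0, Q=0, R=0, S=1: formula gives 1, H = 1 ✓
  P=0, Q=0, R=1, S=0: formula gives 1, H = 1 ✓
  P=0, Q=0, R=1, S=1: formula gives 1, H = 1 ✓
  … (the remaining 12 rows also agree.)
Every row agrees, so the formula is equivalent.

Yes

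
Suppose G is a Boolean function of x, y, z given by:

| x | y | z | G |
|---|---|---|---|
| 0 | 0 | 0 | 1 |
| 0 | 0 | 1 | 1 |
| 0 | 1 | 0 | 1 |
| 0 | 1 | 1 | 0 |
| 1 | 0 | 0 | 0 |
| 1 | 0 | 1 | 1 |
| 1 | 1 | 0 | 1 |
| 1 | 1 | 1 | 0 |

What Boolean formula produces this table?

The 0-rows are (0,1,1), (1,0,0), (1,1,1). Take each as a conjunction (¬x·y·z, x·¬y·¬z, x·y·z), form their disjunction, and complement — that gives a formula that is 1 everywhere G is.

G(x, y, z) = not ((((not x and y) and z) or ((x and not y) and not z)) or ((x and y) and z))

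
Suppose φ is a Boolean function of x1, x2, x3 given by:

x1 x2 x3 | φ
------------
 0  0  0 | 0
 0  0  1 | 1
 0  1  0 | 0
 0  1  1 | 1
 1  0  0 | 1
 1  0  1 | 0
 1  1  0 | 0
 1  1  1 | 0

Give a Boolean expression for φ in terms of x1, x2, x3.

φ(x1, x2, x3) = (((¬x1 ∧ ¬x2) ∧ x3) ∨ ((¬x1 ∧ x2) ∧ x3)) ∨ ((x1 ∧ ¬x2) ∧ ¬x3)

The 1-rows are (0,0,1), (0,1,1), (1,0,0). Each contributes one minterm — ¬x1·¬x2·x3; ¬x1·x2·x3; x1·¬x2·¬x3 — and their disjunction is a sum-of-products form of φ.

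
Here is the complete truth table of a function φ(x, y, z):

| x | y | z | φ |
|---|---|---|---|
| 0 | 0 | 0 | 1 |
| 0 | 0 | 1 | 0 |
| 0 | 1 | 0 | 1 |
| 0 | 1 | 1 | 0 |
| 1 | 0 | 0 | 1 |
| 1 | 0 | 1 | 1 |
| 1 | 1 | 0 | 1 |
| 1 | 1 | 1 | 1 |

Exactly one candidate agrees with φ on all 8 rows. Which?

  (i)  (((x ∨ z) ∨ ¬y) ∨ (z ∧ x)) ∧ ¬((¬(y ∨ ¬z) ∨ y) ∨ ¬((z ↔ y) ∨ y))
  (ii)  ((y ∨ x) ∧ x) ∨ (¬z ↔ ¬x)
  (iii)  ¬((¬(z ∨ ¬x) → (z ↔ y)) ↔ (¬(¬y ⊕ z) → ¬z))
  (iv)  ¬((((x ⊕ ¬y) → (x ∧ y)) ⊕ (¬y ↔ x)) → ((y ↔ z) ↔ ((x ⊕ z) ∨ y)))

(i) disagrees with φ on (0,1,0) (formula → 0, table → 1); rule it out.
(iii) disagrees with φ on (0,0,0) (formula → 0, table → 1); rule it out.
(iv) disagrees with φ on (0,0,0) (formula → 0, table → 1); rule it out.
Only (ii) survives; checking it on all 8 rows confirms it matches φ.

ii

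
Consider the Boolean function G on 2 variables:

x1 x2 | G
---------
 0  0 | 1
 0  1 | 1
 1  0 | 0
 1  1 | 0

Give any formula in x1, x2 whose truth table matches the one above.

G(x1, x2) = x1'

The output is the negation of x1.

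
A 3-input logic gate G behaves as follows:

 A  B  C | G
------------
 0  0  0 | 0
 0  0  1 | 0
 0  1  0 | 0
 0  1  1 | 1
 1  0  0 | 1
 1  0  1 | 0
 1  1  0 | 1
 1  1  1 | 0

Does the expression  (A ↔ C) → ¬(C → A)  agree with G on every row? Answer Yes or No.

No

Check the formula against G row by row:
  A=0, B=0, C=0: formula gives 0, G = 0 ✓
  A=0, B=0, C=1: formula gives 1, but G = 0 ✗
Row (0,0,1) is a counterexample, so the formula is not equivalent to G.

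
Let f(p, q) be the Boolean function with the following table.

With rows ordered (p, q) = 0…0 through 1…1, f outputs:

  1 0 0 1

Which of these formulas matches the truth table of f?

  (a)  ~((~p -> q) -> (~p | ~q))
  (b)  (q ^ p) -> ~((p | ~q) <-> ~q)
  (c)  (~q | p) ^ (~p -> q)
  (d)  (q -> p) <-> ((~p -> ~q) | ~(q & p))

b

(a): at (0,0) it gives 0, but f = 1 — eliminated.
(c): at (0,1) it gives 1, but f = 0 — eliminated.
(d): at (1,0) it gives 1, but f = 0 — eliminated.
(b) is the remaining candidate, and it agrees with f on all 4 inputs.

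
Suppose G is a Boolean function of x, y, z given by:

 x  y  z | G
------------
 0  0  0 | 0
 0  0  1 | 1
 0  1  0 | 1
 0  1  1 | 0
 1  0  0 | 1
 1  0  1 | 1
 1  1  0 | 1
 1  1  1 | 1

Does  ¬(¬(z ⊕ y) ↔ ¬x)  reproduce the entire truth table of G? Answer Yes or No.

Check the formula against G row by row:
  x=0, y=0, z=0: formula gives 0, G = 0 ✓
  x=0, y=0, z=1: formula gives 1, G = 1 ✓
  x=0, y=1, z=0: formula gives 1, G = 1 ✓
  x=0, y=1, z=1: formula gives 0, G = 0 ✓
  x=1, y=0, z=0: formula gives 1, G = 1 ✓
  x=1, y=0, z=1: formula gives 0, but G = 1 ✗
A single disagreement suffices: at (1,0,1) they differ, so the formula does not compute G.

No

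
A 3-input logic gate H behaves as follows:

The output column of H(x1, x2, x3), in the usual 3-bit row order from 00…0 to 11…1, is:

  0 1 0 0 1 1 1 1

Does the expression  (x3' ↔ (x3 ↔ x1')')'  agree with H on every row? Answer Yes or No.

Test each input against both H and the formula:
  x1=0, x2=0, x3=0: formula gives 0, H = 0 ✓
  x1=0, x2=0, x3=1: formula gives 0, but H = 1 ✗
A single disagreement suffices: at (0,0,1) they differ, so the formula does not compute H.

No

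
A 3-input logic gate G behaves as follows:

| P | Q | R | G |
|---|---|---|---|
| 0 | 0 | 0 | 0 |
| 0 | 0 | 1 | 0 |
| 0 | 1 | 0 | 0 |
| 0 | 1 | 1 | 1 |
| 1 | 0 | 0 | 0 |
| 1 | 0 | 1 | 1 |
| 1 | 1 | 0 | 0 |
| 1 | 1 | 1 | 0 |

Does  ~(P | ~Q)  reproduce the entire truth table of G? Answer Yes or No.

No

Test each input against both G and the formula:
  P=0, Q=0, R=0: formula gives 0, G = 0 ✓
  P=0, Q=0, R=1: formula gives 0, G = 0 ✓
  P=0, Q=1, R=0: formula gives 1, but G = 0 ✗
A single disagreement suffices: at (0,1,0) they differ, so the formula does not compute G.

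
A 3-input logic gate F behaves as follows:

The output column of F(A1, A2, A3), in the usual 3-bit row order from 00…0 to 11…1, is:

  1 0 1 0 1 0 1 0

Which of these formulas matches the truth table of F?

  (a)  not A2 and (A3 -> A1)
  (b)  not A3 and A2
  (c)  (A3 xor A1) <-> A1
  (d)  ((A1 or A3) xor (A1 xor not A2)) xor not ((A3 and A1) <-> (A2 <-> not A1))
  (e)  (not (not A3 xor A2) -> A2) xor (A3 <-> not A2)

(a) disagrees with F on (0,1,0) (formula → 0, table → 1); rule it out.
(b) disagrees with F on (0,0,0) (formula → 0, table → 1); rule it out.
(d) disagrees with F on (1,0,0) (formula → 0, table → 1); rule it out.
(e) disagrees with F on (0,0,1) (formula → 1, table → 0); rule it out.
That leaves (c). Evaluating it on every row reproduces the table of F exactly.

c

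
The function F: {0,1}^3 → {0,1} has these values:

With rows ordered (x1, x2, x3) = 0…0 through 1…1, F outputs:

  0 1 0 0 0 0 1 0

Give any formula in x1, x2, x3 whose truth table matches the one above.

Collect the rows where F=1 — (0,0,1), (1,1,0) — and write one minterm per row: ¬x1·¬x2·x3, x1·x2·¬x3. Their union (logical OR) reproduces the table exactly.

F(x1, x2, x3) = ((x1' · x2') · x3) + ((x1 · x2) · x3')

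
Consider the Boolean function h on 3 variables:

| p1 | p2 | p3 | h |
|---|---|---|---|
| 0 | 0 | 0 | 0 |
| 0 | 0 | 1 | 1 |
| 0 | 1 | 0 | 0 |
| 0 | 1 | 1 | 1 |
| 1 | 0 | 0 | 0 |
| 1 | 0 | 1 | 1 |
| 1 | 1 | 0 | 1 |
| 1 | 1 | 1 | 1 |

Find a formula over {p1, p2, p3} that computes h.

h(p1, p2, p3) = not ((((not p1 and not p2) and not p3) or ((not p1 and p2) and not p3)) or ((p1 and not p2) and not p3))

There are just 3 zero rows: (0,0,0), (0,1,0), (1,0,0). Their minterms are ¬p1·¬p2·¬p3, ¬p1·p2·¬p3, p1·¬p2·¬p3; the OR of those covers precisely the 0-outputs, and negating it yields h.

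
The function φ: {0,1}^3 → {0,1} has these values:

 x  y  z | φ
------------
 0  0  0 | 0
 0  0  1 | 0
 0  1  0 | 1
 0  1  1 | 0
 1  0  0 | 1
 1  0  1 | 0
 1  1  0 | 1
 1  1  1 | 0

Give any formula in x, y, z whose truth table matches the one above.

Collect the rows where φ=1 — (0,1,0), (1,0,0), (1,1,0) — and write one minterm per row: ¬x·y·¬z, x·¬y·¬z, x·y·¬z. Their union (logical OR) reproduces the table exactly.

φ(x, y, z) = (((not x and y) and not z) or ((x and not y) and not z)) or ((x and y) and not z)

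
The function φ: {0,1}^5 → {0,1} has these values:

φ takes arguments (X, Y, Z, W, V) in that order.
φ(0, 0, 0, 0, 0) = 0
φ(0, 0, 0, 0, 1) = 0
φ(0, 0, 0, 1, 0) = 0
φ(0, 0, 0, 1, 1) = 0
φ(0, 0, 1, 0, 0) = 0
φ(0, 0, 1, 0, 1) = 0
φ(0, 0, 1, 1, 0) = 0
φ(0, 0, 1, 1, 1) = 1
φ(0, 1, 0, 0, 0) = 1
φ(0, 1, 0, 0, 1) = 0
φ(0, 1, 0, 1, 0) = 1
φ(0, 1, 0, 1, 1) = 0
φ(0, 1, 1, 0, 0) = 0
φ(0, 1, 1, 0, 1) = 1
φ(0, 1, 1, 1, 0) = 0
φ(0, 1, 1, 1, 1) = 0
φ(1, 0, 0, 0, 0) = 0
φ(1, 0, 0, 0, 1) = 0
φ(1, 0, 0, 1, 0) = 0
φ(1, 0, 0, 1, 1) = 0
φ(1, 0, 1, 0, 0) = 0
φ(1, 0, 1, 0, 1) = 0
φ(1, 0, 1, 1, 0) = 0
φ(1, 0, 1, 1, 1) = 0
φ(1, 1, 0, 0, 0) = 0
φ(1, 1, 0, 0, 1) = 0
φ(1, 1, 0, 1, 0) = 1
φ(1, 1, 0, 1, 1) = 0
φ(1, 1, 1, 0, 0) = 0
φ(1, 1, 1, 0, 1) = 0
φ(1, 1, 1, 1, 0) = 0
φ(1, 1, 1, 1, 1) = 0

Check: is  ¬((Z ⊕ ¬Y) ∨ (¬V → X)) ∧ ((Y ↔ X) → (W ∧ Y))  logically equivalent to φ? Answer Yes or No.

No

Evaluate ¬((Z ⊕ ¬Y) ∨ (¬V → X)) ∧ ((Y ↔ X) → (W ∧ Y)) on each row and compare to φ:
  X=0, Y=0, Z=0, W=0, V=0: formula gives 0, φ = 0 ✓
  X=0, Y=0, Z=0, W=0, V=1: formula gives 0, φ = 0 ✓
  X=0, Y=0, Z=0, W=1, V=0: formula gives 0, φ = 0 ✓
  X=0, Y=0, Z=0, W=1, V=1: formula gives 0, φ = 0 ✓
  …
  X=0, Y=0, Z=1, W=1, V=1: formula gives 0, but φ = 1 ✗
Since they disagree at (0,0,1,1,1), the expression is not a correct formula for φ.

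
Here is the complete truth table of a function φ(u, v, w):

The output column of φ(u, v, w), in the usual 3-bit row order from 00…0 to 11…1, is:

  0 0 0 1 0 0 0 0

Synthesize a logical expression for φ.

φ(u, v, w) = (¬u ∧ v) ∧ w

Only row (0,1,1) gives 1. That row's minterm ¬u·v·w is φ directly.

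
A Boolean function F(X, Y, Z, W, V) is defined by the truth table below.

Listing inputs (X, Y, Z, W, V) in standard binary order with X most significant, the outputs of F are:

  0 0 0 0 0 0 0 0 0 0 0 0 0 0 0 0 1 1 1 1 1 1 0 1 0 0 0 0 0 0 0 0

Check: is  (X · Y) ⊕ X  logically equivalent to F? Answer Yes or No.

No

Evaluate (X · Y) ⊕ X on each row and compare to F:
  X=0, Y=0, Z=0, W=0, V=0: formula gives 0, F = 0 ✓
  X=0, Y=0, Z=0, W=0, V=1: formula gives 0, F = 0 ✓
  X=0, Y=0, Z=0, W=1, V=0: formula gives 0, F = 0 ✓
  X=0, Y=0, Z=0, W=1, V=1: formula gives 0, F = 0 ✓
  …
  X=1, Y=0, Z=1, W=1, V=0: formula gives 1, but F = 0 ✗
A single disagreement suffices: at (1,0,1,1,0) they differ, so the formula does not compute F.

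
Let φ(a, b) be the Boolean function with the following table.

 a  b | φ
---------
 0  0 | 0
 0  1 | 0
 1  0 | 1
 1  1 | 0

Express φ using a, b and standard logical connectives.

φ(a, b) = a AND NOT b

1 only at (1,0): a AND NOT b.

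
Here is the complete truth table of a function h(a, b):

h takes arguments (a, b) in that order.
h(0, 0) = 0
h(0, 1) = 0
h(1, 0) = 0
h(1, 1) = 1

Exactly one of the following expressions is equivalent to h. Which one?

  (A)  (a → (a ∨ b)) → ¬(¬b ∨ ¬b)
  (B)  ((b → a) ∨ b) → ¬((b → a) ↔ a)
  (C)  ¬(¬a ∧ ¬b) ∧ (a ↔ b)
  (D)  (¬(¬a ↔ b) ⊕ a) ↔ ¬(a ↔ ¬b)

C

(A) fails at (0,1): the formula yields 1, h is 0.
(B) fails at (0,0): the formula yields 1, h is 0.
(D) fails at (0,0): the formula yields 1, h is 0.
Only (C) survives; checking it on all 4 rows confirms it matches h.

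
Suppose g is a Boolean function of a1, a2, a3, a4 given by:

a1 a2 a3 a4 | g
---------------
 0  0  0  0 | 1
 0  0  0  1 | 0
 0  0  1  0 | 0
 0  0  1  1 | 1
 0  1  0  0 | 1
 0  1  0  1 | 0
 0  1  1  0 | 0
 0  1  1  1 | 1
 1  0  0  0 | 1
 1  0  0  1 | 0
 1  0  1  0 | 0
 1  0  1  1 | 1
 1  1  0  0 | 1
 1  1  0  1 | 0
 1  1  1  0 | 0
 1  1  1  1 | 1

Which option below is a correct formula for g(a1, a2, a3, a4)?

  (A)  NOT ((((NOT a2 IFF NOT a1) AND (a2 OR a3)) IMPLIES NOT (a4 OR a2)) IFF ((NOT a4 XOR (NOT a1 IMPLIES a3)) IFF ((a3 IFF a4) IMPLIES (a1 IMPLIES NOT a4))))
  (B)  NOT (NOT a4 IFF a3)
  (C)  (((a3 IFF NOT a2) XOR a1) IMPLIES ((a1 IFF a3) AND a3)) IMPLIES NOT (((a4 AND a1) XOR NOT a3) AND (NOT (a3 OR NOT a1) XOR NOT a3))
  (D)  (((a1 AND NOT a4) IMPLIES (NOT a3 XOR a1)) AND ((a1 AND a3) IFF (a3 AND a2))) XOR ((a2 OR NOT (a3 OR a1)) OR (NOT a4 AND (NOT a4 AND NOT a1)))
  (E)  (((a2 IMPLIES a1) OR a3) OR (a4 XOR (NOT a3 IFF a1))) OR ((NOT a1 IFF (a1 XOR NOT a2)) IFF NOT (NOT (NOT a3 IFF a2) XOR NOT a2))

(A) disagrees with g on (0,0,0,0) (formula → 0, table → 1); rule it out.
(C) disagrees with g on (0,0,0,0) (formula → 0, table → 1); rule it out.
(D) disagrees with g on (0,0,0,0) (formula → 0, table → 1); rule it out.
(E) disagrees with g on (0,0,0,1) (formula → 1, table → 0); rule it out.
Only (B) survives; checking it on all 16 rows confirms it matches g.

B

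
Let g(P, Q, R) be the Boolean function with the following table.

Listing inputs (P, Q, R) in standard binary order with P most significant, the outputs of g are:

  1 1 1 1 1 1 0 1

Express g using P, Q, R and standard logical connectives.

g(P, Q, R) = ¬((P ∧ Q) ∧ ¬R)

g is 0 on exactly one input, (1,1,0), whose minterm is P·Q·¬R. So g is the negation of that single conjunction.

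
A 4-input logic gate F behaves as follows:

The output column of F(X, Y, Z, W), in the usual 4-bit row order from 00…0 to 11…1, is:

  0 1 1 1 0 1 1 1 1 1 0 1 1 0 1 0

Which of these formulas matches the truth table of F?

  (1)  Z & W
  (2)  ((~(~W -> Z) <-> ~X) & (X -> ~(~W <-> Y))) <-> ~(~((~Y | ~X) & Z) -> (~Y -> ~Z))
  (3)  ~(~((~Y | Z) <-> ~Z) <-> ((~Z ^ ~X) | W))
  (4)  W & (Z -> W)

2

(1) disagrees with F on (0,0,0,1) (formula → 0, table → 1); rule it out.
(3) disagrees with F on (0,0,1,0) (formula → 0, table → 1); rule it out.
(4) disagrees with F on (0,0,1,0) (formula → 0, table → 1); rule it out.
Only (2) survives; checking it on all 16 rows confirms it matches F.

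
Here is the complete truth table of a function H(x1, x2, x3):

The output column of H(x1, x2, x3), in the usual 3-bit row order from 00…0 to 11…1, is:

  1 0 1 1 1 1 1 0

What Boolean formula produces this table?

H(x1, x2, x3) = NOT (((NOT x1 AND NOT x2) AND x3) OR ((x1 AND x2) AND x3))

There are just 2 zero rows: (0,0,1), (1,1,1). Their minterms are ¬x1·¬x2·x3, x1·x2·x3; the OR of those covers precisely the 0-outputs, and negating it yields H.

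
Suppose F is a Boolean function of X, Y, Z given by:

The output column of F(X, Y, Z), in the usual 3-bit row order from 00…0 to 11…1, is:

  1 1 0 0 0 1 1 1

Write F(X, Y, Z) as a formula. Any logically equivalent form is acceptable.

F is 0 on only 3 rows — (0,1,0), (0,1,1), (1,0,0). Writing each as a minterm (¬X·Y·¬Z, ¬X·Y·Z, X·¬Y·¬Z) and OR-ing them characterizes exactly where F=0, so F is the negation of that disjunction.

F(X, Y, Z) = ¬((((¬X ∧ Y) ∧ ¬Z) ∨ ((¬X ∧ Y) ∧ Z)) ∨ ((X ∧ ¬Y) ∧ ¬Z))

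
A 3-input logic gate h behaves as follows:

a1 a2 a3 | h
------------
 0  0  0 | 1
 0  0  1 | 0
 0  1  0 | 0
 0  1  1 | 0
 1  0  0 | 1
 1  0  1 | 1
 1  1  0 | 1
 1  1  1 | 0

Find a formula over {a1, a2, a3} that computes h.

The 1-rows are (0,0,0), (1,0,0), (1,0,1), (1,1,0). Each contributes one minterm — ¬a1·¬a2·¬a3; a1·¬a2·¬a3; a1·¬a2·a3; a1·a2·¬a3 — and their disjunction is a sum-of-products form of h.

h(a1, a2, a3) = ((((NOT a1 AND NOT a2) AND NOT a3) OR ((a1 AND NOT a2) AND NOT a3)) OR ((a1 AND NOT a2) AND a3)) OR ((a1 AND a2) AND NOT a3)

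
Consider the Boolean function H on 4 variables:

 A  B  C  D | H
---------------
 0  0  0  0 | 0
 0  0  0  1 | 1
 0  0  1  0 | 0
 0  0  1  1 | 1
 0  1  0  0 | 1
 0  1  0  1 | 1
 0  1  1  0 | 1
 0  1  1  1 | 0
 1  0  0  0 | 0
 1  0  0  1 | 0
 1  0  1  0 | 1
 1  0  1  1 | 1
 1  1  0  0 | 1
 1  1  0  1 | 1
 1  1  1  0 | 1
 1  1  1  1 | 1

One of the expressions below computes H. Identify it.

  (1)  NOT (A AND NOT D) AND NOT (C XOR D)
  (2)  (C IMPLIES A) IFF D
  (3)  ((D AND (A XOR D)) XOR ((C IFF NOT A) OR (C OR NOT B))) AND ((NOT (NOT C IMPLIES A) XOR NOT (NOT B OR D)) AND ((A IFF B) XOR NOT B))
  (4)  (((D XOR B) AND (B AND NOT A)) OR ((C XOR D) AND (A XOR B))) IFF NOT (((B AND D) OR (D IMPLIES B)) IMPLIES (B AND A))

4

(1) disagrees with H on (0,0,0,0) (formula → 1, table → 0); rule it out.
(2) disagrees with H on (0,0,1,0) (formula → 1, table → 0); rule it out.
(3) disagrees with H on (0,0,0,1) (formula → 0, table → 1); rule it out.
Only (4) survives; checking it on all 16 rows confirms it matches H.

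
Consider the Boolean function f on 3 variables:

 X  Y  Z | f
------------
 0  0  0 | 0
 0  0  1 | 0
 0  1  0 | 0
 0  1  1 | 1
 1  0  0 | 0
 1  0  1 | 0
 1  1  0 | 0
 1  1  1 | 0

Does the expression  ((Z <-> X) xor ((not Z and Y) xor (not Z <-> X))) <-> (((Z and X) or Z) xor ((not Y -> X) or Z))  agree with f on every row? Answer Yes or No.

Evaluate ((Z <-> X) xor ((not Z and Y) xor (not Z <-> X))) <-> (((Z and X) or Z) xor ((not Y -> X) or Z)) on each row and compare to f:
  X=0, Y=0, Z=0: formula gives 0, f = 0 ✓
  X=0, Y=0, Z=1: formula gives 0, f = 0 ✓
  X=0, Y=1, Z=0: formula gives 0, f = 0 ✓
  X=0, Y=1, Z=1: formula gives 0, but f = 1 ✗
Row (0,1,1) is a counterexample, so the formula is not equivalent to f.

No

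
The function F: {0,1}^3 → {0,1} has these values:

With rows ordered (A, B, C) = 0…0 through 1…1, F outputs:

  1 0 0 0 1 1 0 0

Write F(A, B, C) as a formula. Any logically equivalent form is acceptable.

F(A, B, C) = (((NOT A AND NOT B) AND NOT C) OR ((A AND NOT B) AND NOT C)) OR ((A AND NOT B) AND C)

F=1 on 3 inputs: (0,0,0), (1,0,0), (1,0,1). Reading each as a conjunction of literals (¬A·¬B·¬C, A·¬B·¬C, A·¬B·C) and taking the OR gives the canonical DNF.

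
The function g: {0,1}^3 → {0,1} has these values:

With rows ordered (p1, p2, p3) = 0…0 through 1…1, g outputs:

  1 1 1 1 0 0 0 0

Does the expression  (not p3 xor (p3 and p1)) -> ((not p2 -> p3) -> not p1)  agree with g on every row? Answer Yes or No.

No

Check the formula against g row by row:
  p1=0, p2=0, p3=0: formula gives 1, g = 1 ✓
  p1=0, p2=0, p3=1: formula gives 1, g = 1 ✓
  p1=0, p2=1, p3=0: formula gives 1, g = 1 ✓
  p1=0, p2=1, p3=1: formula gives 1, g = 1 ✓
  p1=1, p2=0, p3=0: formula gives 1, but g = 0 ✗
Since they disagree at (1,0,0), the expression is not a correct formula for g.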